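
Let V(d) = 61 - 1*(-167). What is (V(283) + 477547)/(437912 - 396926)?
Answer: 477775/40986 ≈ 11.657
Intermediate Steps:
V(d) = 228 (V(d) = 61 + 167 = 228)
(V(283) + 477547)/(437912 - 396926) = (228 + 477547)/(437912 - 396926) = 477775/40986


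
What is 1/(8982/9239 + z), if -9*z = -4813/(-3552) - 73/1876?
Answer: 138520253088/114410796097 ≈ 1.2107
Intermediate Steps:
z = -2192473/14992992 (z = -(-4813/(-3552) - 73/1876)/9 = -(-4813*(-1/3552) - 73*1/1876)/9 = -(4813/3552 - 73/1876)/9 = -⅑*2192473/1665888 = -2192473/14992992 ≈ -0.14623)
1/(8982/9239 + z) = 1/(8982/9239 - 2192473/14992992) = 1/(114410796097/138520253088) = 138520253088/114410796097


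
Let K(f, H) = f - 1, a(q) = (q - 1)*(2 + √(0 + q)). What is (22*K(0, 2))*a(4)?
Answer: -264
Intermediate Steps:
a(q) = (-1 + q)*(2 + √q)
K(f, H) = -1 + f
(22*K(0, 2))*a(4) = (22*(-1 + 0))*(-2 + 4^(3/2) - √4 + 2*4) = (22*(-1))*(-2 + 8 - 1*2 + 8) = -22*(-2 + 8 - 2 + 8) = -22*12 = -264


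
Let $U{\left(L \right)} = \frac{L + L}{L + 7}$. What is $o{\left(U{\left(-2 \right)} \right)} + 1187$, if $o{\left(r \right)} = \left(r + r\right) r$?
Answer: $\frac{29707}{25} \approx 1188.3$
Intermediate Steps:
$U{\left(L \right)} = \frac{2 L}{7 + L}$
$o{\left(r \right)} = 2 r^{2}$ ($o{\left(r \right)} = 2 r r = 2 r^{2}$)
$o{\left(U{\left(-2 \right)} \right)} + 1187 = 2 \left(2 \left(-2\right) \frac{1}{7 - 2}\right)^{2} + 1187 = 2 \left(2 \left(-2\right) \frac{1}{5}\right)^{2} + 1187 = 2 \left(- \frac{4}{5}\right)^{2} + 1187 = 2 \cdot \frac{16}{25} + 1187 = \frac{32}{25} + 1187 = \frac{29707}{25}$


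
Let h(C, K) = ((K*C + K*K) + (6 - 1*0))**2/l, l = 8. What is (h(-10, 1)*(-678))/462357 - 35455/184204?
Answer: -459260251/2365778023 ≈ -0.19413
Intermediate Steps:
h(C, K) = (6 + K**2 + C*K)**2/8 (h(C, K) = ((K*C + K*K) + (6 - 1*0))**2/8 = ((C*K + K**2) + (6 + 0))**2*(1/8) = ((K**2 + C*K) + 6)**2*(1/8) = (6 + K**2 + C*K)**2*(1/8) = (6 + K**2 + C*K)**2/8)
(h(-10, 1)*(-678))/462357 - 35455/184204 = (((6 + 1**2 - 10*1)**2/8)*(-678))/462357 - 35455/184204 = (((6 + 1 - 10)**2/8)*(-678))*(1/462357) - 35455*1/184204 = (((1/8)*(-3)**2)*(-678))*(1/462357) - 35455/184204 = (((1/8)*9)*(-678))*(1/462357) - 35455/184204 = ((9/8)*(-678))*(1/462357) - 35455/184204 = -3051/4*1/462357 - 35455/184204 = -339/205492 - 35455/184204 = -459260251/2365778023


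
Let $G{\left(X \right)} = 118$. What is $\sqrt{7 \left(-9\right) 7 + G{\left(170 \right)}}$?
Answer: $i \sqrt{323} \approx 17.972 i$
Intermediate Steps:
$\sqrt{7 \left(-9\right) 7 + G{\left(170 \right)}} = \sqrt{7 \left(-9\right) 7 + 118} = \sqrt{\left(-63\right) 7 + 118} = \sqrt{-441 + 118} = \sqrt{-323} = i \sqrt{323}$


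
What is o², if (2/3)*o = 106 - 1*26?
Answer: 14400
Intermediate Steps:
o = 120 (o = 3*(106 - 1*26)/2 = 3*(106 - 26)/2 = (3/2)*80 = 120)
o² = 120² = 14400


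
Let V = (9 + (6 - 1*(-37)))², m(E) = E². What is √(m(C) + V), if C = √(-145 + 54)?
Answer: √2613 ≈ 51.117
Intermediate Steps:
C = I*√91 (C = √(-91) = I*√91 ≈ 9.5394*I)
V = 2704 (V = (9 + (6 + 37))² = (9 + 43)² = 52² = 2704)
√(m(C) + V) = √((I*√91)² + 2704) = √(-91 + 2704) = √2613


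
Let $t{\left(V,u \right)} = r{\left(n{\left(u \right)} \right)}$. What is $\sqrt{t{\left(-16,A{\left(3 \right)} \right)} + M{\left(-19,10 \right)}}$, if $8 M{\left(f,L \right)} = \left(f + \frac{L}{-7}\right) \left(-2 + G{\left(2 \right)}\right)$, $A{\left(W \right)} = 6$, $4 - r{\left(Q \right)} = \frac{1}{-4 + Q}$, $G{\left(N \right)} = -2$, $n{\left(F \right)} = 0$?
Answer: $\frac{9 \sqrt{35}}{14} \approx 3.8032$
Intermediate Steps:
$r{\left(Q \right)} = 4 - \frac{1}{-4 + Q}$
$t{\left(V,u \right)} = \frac{17}{4}$ ($t{\left(V,u \right)} = \frac{-17 + 4 \cdot 0}{-4 + 0} = \frac{-17 + 0}{-4} = \left(- \frac{1}{4}\right) \left(-17\right) = \frac{17}{4}$)
$M{\left(f,L \right)} = - \frac{f}{2} + \frac{L}{14}$ ($M{\left(f,L \right)} = \frac{\left(f + \frac{L}{-7}\right) \left(-2 - 2\right)}{8} = \frac{\left(f + L \left(- \frac{1}{7}\right)\right) \left(-4\right)}{8} = \frac{\left(f - \frac{L}{7}\right) \left(-4\right)}{8} = \frac{- 4 f + \frac{4 L}{7}}{8} = - \frac{f}{2} + \frac{L}{14}$)
$\sqrt{t{\left(-16,A{\left(3 \right)} \right)} + M{\left(-19,10 \right)}} = \sqrt{\frac{17}{4} + \left(\left(- \frac{1}{2}\right) \left(-19\right) + \frac{1}{14} \cdot 10\right)} = \sqrt{\frac{17}{4} + \left(\frac{19}{2} + \frac{5}{7}\right)} = \sqrt{\frac{17}{4} + \frac{143}{14}} = \sqrt{\frac{405}{28}} = \frac{9 \sqrt{35}}{14}$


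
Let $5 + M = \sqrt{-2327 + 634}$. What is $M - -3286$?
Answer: $3281 + i \sqrt{1693} \approx 3281.0 + 41.146 i$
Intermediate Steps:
$M = -5 + i \sqrt{1693}$ ($M = -5 + \sqrt{-2327 + 634} = -5 + \sqrt{-1693} = -5 + i \sqrt{1693} \approx -5.0 + 41.146 i$)
$M - -3286 = \left(-5 + i \sqrt{1693}\right) - -3286 = \left(-5 + i \sqrt{1693}\right) + 3286 = 3281 + i \sqrt{1693}$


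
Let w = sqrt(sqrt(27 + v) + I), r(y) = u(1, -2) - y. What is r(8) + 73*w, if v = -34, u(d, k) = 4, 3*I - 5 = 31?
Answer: -4 + 73*sqrt(12 + I*sqrt(7)) ≈ 250.39 + 27.711*I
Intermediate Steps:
I = 12 (I = 5/3 + (1/3)*31 = 5/3 + 31/3 = 12)
r(y) = 4 - y
w = sqrt(12 + I*sqrt(7)) (w = sqrt(sqrt(27 - 34) + 12) = sqrt(sqrt(-7) + 12) = sqrt(I*sqrt(7) + 12) = sqrt(12 + I*sqrt(7)) ≈ 3.4848 + 0.37961*I)
r(8) + 73*w = (4 - 1*8) + 73*sqrt(12 + I*sqrt(7)) = (4 - 8) + 73*sqrt(12 + I*sqrt(7)) = -4 + 73*sqrt(12 + I*sqrt(7))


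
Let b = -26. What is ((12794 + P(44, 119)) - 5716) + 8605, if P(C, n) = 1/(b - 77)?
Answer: 1615348/103 ≈ 15683.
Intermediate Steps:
P(C, n) = -1/103 (P(C, n) = 1/(-26 - 77) = 1/(-103) = -1/103)
((12794 + P(44, 119)) - 5716) + 8605 = ((12794 - 1/103) - 5716) + 8605 = (1317781/103 - 5716) + 8605 = 729033/103 + 8605 = 1615348/103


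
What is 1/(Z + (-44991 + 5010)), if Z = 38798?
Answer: -1/1183 ≈ -0.00084531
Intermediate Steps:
1/(Z + (-44991 + 5010)) = 1/(38798 + (-44991 + 5010)) = 1/(38798 - 39981) = 1/(-1183) = -1/1183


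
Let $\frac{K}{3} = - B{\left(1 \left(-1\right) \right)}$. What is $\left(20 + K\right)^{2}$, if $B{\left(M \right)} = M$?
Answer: $529$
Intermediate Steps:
$K = 3$ ($K = 3 \left(- 1 \left(-1\right)\right) = 3 \left(\left(-1\right) \left(-1\right)\right) = 3 \cdot 1 = 3$)
$\left(20 + K\right)^{2} = \left(20 + 3\right)^{2} = 23^{2} = 529$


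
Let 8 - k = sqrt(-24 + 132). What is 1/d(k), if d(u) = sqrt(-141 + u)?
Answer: -I/sqrt(133 + 6*sqrt(3)) ≈ -0.08351*I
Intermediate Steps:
k = 8 - 6*sqrt(3) (k = 8 - sqrt(-24 + 132) = 8 - sqrt(108) = 8 - 6*sqrt(3) ≈ -2.3923)
1/d(k) = 1/(sqrt(-141 + (8 - 6*sqrt(3)))) = 1/(sqrt(-133 - 6*sqrt(3))) = 1/sqrt(-133 - 6*sqrt(3))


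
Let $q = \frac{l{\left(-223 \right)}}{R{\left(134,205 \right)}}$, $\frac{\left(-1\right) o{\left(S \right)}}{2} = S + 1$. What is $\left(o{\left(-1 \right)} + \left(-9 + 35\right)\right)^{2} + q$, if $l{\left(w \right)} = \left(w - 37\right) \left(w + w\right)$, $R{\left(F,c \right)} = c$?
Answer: $\frac{50908}{41} \approx 1241.7$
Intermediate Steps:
$o{\left(S \right)} = -2 - 2 S$ ($o{\left(S \right)} = - 2 \left(S + 1\right) = - 2 \left(1 + S\right) = -2 - 2 S$)
$l{\left(w \right)} = 2 w \left(-37 + w\right)$ ($l{\left(w \right)} = \left(-37 + w\right) 2 w = 2 w \left(-37 + w\right)$)
$q = \frac{23192}{41}$ ($q = \frac{2 \left(-223\right) \left(-37 - 223\right)}{205} = 2 \left(-223\right) \left(-260\right) \frac{1}{205} = 115960 \cdot \frac{1}{205} = \frac{23192}{41} \approx 565.66$)
$\left(o{\left(-1 \right)} + \left(-9 + 35\right)\right)^{2} + q = \left(\left(-2 - -2\right) + \left(-9 + 35\right)\right)^{2} + \frac{23192}{41} = \left(\left(-2 + 2\right) + 26\right)^{2} + \frac{23192}{41} = \left(0 + 26\right)^{2} + \frac{23192}{41} = 26^{2} + \frac{23192}{41} = 676 + \frac{23192}{41} = \frac{50908}{41}$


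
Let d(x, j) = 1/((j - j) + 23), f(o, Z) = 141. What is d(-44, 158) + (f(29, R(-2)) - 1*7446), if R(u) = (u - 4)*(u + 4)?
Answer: -168014/23 ≈ -7305.0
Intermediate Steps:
R(u) = (-4 + u)*(4 + u)
d(x, j) = 1/23 (d(x, j) = 1/(0 + 23) = 1/23)
d(-44, 158) + (f(29, R(-2)) - 1*7446) = 1/23 + (141 - 1*7446) = 1/23 + (141 - 7446) = 1/23 - 7305 = -168014/23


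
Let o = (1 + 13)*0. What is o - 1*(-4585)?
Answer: 4585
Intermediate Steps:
o = 0 (o = 14*0 = 0)
o - 1*(-4585) = 0 - 1*(-4585) = 0 + 4585 = 4585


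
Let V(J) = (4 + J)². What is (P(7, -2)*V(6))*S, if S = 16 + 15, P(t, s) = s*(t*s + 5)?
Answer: 55800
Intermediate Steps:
P(t, s) = s*(5 + s*t) (P(t, s) = s*(s*t + 5) = s*(5 + s*t))
S = 31
(P(7, -2)*V(6))*S = ((-2*(5 - 2*7))*(4 + 6)²)*31 = (-2*(5 - 14)*10²)*31 = (-2*(-9)*100)*31 = (18*100)*31 = 1800*31 = 55800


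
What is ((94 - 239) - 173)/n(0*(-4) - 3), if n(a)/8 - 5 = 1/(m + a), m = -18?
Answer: -3339/416 ≈ -8.0264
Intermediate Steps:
n(a) = 40 + 8/(-18 + a)
((94 - 239) - 173)/n(0*(-4) - 3) = ((94 - 239) - 173)/((8*(-89 + 5*(0*(-4) - 3))/(-18 + (0*(-4) - 3)))) = (-145 - 173)/((8*(-89 + 5*(0 - 3))/(-18 + (0 - 3)))) = -318*(-18 - 3)/(8*(-89 + 5*(-3))) = -318*(-21/(8*(-89 - 15))) = -318/(8*(-1/21)*(-104)) = -318/832/21 = -318*21/832 = -3339/416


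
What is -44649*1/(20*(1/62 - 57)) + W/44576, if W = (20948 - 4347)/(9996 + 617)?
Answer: 327403322715401/8357048079520 ≈ 39.177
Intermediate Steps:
W = 16601/10613 ≈ 1.5642
-44649*1/(20*(1/62 - 57)) + W/44576 = -44649*1/(20*(1/62 - 57)) + (16601/10613)/44576 = -44649*1/(20*(1/62 - 57)) + (16601/10613)*(1/44576) = -44649/((-3533/62*20)) + 16601/473085088 = -44649/(-35330/31) + 16601/473085088 = -44649*(-31/35330) + 16601/473085088 = 1384119/35330 + 16601/473085088 = 327403322715401/8357048079520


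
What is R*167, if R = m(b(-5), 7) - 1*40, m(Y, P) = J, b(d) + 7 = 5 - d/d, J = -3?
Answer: -7181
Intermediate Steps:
b(d) = -3 (b(d) = -7 + (5 - d/d) = -7 + (5 - 1*1) = -7 + (5 - 1) = -7 + 4 = -3)
m(Y, P) = -3
R = -43 (R = -3 - 1*40 = -3 - 40 = -43)
R*167 = -43*167 = -7181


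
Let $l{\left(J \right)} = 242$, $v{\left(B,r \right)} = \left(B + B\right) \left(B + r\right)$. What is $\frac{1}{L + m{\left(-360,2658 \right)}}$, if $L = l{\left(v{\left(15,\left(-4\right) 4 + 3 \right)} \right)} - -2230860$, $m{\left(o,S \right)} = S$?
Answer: $\frac{1}{2233760} \approx 4.4768 \cdot 10^{-7}$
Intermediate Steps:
$v{\left(B,r \right)} = 2 B \left(B + r\right)$
$L = 2231102$ ($L = 242 - -2230860 = 242 + 2230860 = 2231102$)
$\frac{1}{L + m{\left(-360,2658 \right)}} = \frac{1}{2231102 + 2658} = \frac{1}{2233760}$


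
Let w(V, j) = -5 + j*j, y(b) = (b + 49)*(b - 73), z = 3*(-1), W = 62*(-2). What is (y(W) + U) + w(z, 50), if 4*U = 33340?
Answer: 25605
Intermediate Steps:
W = -124
U = 8335 (U = (¼)*33340 = 8335)
z = -3
y(b) = (-73 + b)*(49 + b) (y(b) = (49 + b)*(-73 + b) = (-73 + b)*(49 + b))
w(V, j) = -5 + j²
(y(W) + U) + w(z, 50) = ((-3577 + (-124)² - 24*(-124)) + 8335) + (-5 + 50²) = ((-3577 + 15376 + 2976) + 8335) + (-5 + 2500) = (14775 + 8335) + 2495 = 23110 + 2495 = 25605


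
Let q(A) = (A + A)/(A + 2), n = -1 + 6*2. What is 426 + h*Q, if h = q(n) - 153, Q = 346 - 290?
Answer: -104614/13 ≈ -8047.2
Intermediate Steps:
n = 11 (n = -1 + 12 = 11)
q(A) = 2*A/(2 + A) (q(A) = (2*A)/(2 + A) = 2*A/(2 + A))
Q = 56
h = -1967/13 (h = 2*11/(2 + 11) - 153 = 2*11/13 - 153 = 2*11*(1/13) - 153 = 22/13 - 153 = -1967/13 ≈ -151.31)
426 + h*Q = 426 - 1967/13*56 = 426 - 110152/13 = -104614/13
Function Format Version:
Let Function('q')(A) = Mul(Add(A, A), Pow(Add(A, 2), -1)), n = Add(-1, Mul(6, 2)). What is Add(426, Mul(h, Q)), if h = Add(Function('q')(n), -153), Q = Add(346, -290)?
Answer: Rational(-104614, 13) ≈ -8047.2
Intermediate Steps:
n = 11 (n = Add(-1, 12) = 11)
Function('q')(A) = Mul(2, A, Pow(Add(2, A), -1)) (Function('q')(A) = Mul(Mul(2, A), Pow(Add(2, A), -1)) = Mul(2, A, Pow(Add(2, A), -1)))
Q = 56
h = Rational(-1967, 13) (h = Add(Mul(2, 11, Pow(Add(2, 11), -1)), -153) = Add(Mul(2, 11, Pow(13, -1)), -153) = Add(Mul(2, 11, Rational(1, 13)), -153) = Add(Rational(22, 13), -153) = Rational(-1967, 13) ≈ -151.31)
Add(426, Mul(h, Q)) = Add(426, Mul(Rational(-1967, 13), 56)) = Add(426, Rational(-110152, 13)) = Rational(-104614, 13)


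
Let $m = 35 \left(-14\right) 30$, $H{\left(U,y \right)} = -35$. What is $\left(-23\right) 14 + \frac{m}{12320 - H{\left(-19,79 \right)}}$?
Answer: $- \frac{114086}{353} \approx -323.19$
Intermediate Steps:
$m = -14700$ ($m = \left(-490\right) 30 = -14700$)
$\left(-23\right) 14 + \frac{m}{12320 - H{\left(-19,79 \right)}} = \left(-23\right) 14 - \frac{14700}{12320 - -35} = -322 - \frac{14700}{12320 + 35} = -322 - \frac{14700}{12355} = -322 - \frac{420}{353} = - \frac{114086}{353}$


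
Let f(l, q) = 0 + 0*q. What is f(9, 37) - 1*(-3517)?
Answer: 3517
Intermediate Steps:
f(l, q) = 0 (f(l, q) = 0 + 0 = 0)
f(9, 37) - 1*(-3517) = 0 - 1*(-3517) = 0 + 3517 = 3517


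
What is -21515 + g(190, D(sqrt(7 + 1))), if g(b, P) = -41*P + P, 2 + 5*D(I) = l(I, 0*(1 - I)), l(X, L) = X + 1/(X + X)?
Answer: -21499 - 17*sqrt(2) ≈ -21523.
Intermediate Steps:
l(X, L) = X + 1/(2*X)
D(I) = -2/5 + I/5 + 1/(10*I) (D(I) = -2/5 + (I + 1/(2*I))/5 = -2/5 + (I/5 + 1/(10*I)) = -2/5 + I/5 + 1/(10*I))
g(b, P) = -40*P
-21515 + g(190, D(sqrt(7 + 1))) = -21515 - 40*(-2/5 + sqrt(7 + 1)/5 + 1/(10*(sqrt(7 + 1)))) = -21515 - 40*(-2/5 + sqrt(8)/5 + 1/(10*(sqrt(8)))) = -21515 - 40*(-2/5 + (2*sqrt(2))/5 + 1/(10*((2*sqrt(2))))) = -21515 - 40*(-2/5 + 2*sqrt(2)/5 + (sqrt(2)/4)/10) = -21515 - 40*(-2/5 + 2*sqrt(2)/5 + sqrt(2)/40) = -21515 - 40*(-2/5 + 17*sqrt(2)/40) = -21515 + (16 - 17*sqrt(2)) = -21499 - 17*sqrt(2)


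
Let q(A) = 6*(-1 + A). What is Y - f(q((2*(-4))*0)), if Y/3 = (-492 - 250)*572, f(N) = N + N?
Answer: -1273260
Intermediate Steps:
q(A) = -6 + 6*A
f(N) = 2*N
Y = -1273272 (Y = 3*((-492 - 250)*572) = 3*(-742*572) = 3*(-424424) = -1273272)
Y - f(q((2*(-4))*0)) = -1273272 - 2*(-6 + 6*((2*(-4))*0)) = -1273272 - 2*(-6 + 6*(-8*0)) = -1273272 - 2*(-6 + 6*0) = -1273272 - 2*(-6 + 0) = -1273272 - 2*(-6) = -1273272 - 1*(-12) = -1273272 + 12 = -1273260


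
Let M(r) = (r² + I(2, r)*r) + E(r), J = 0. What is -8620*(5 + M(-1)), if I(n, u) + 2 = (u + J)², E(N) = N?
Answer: -51720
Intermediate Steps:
I(n, u) = -2 + u² (I(n, u) = -2 + (u + 0)² = -2 + u²)
M(r) = r + r² + r*(-2 + r²) (M(r) = (r² + (-2 + r²)*r) + r = (r² + r*(-2 + r²)) + r = r + r² + r*(-2 + r²))
-8620*(5 + M(-1)) = -8620*(5 - (-1 - 1 + (-1)²)) = -8620*(5 - (-1 - 1 + 1)) = -8620*(5 - 1*(-1)) = -8620*(5 + 1) = -8620*6 = -4310*12 = -51720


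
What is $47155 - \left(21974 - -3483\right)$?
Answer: $21698$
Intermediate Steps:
$47155 - \left(21974 - -3483\right) = 47155 - \left(21974 + 3483\right) = 47155 - 25457 = 21698$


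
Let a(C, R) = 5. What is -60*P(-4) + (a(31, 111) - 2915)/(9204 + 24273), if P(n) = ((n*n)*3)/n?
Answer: 8033510/11159 ≈ 719.91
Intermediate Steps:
P(n) = 3*n (P(n) = (n²*3)/n = (3*n²)/n = 3*n)
-60*P(-4) + (a(31, 111) - 2915)/(9204 + 24273) = -180*(-4) + (5 - 2915)/(9204 + 24273) = -60*(-12) - 2910/33477 = 720 - 2910*1/33477 = 720 - 970/11159 = 8033510/11159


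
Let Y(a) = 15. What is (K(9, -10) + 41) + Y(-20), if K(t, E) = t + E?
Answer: 55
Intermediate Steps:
K(t, E) = E + t
(K(9, -10) + 41) + Y(-20) = ((-10 + 9) + 41) + 15 = (-1 + 41) + 15 = 40 + 15 = 55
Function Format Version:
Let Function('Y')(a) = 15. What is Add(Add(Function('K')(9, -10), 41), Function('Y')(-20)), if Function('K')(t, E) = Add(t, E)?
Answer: 55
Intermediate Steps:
Function('K')(t, E) = Add(E, t)
Add(Add(Function('K')(9, -10), 41), Function('Y')(-20)) = Add(Add(Add(-10, 9), 41), 15) = Add(Add(-1, 41), 15) = Add(40, 15) = 55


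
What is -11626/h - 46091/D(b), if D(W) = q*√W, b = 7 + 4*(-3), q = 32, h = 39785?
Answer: -11626/39785 + 46091*I*√5/160 ≈ -0.29222 + 644.14*I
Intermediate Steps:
b = -5 (b = 7 - 12 = -5)
D(W) = 32*√W
-11626/h - 46091/D(b) = -11626/39785 - 46091*(-I*√5/160) = -11626/39785 - (-46091)*I*√5/160 = -11626/39785 + 46091*I*√5/160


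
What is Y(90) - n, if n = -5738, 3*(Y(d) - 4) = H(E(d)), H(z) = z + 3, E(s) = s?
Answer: 5773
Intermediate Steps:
H(z) = 3 + z
Y(d) = 5 + d/3 (Y(d) = 4 + (3 + d)/3 = 4 + (1 + d/3) = 5 + d/3)
Y(90) - n = (5 + (1/3)*90) - 1*(-5738) = (5 + 30) + 5738 = 35 + 5738 = 5773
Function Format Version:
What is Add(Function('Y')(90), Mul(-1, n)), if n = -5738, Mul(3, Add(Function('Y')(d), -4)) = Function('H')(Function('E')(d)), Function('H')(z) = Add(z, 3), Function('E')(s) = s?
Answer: 5773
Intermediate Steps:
Function('H')(z) = Add(3, z)
Function('Y')(d) = Add(5, Mul(Rational(1, 3), d)) (Function('Y')(d) = Add(4, Mul(Rational(1, 3), Add(3, d))) = Add(4, Add(1, Mul(Rational(1, 3), d))) = Add(5, Mul(Rational(1, 3), d)))
Add(Function('Y')(90), Mul(-1, n)) = Add(Add(5, Mul(Rational(1, 3), 90)), Mul(-1, -5738)) = Add(Add(5, 30), 5738) = Add(35, 5738) = 5773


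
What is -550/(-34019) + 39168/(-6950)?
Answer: -664316846/118216025 ≈ -5.6195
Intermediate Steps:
-550/(-34019) + 39168/(-6950) = -550*(-1/34019) + 39168*(-1/6950) = 550/34019 - 19584/3475 = -664316846/118216025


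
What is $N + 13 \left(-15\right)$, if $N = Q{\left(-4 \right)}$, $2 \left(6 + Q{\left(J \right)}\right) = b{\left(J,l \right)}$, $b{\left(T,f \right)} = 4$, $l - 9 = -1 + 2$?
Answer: $-199$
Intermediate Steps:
$l = 10$ ($l = 9 + \left(-1 + 2\right) = 9 + 1 = 10$)
$Q{\left(J \right)} = -4$ ($Q{\left(J \right)} = -6 + \frac{1}{2} \cdot 4 = -6 + 2 = -4$)
$N = -4$
$N + 13 \left(-15\right) = -4 + 13 \left(-15\right) = -4 - 195 = -199$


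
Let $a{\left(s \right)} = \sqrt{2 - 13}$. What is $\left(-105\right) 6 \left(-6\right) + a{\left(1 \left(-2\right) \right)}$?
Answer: $3780 + i \sqrt{11} \approx 3780.0 + 3.3166 i$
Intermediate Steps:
$a{\left(s \right)} = i \sqrt{11}$ ($a{\left(s \right)} = \sqrt{-11} = i \sqrt{11}$)
$\left(-105\right) 6 \left(-6\right) + a{\left(1 \left(-2\right) \right)} = \left(-105\right) 6 \left(-6\right) + i \sqrt{11} = \left(-630\right) \left(-6\right) + i \sqrt{11} = 3780 + i \sqrt{11}$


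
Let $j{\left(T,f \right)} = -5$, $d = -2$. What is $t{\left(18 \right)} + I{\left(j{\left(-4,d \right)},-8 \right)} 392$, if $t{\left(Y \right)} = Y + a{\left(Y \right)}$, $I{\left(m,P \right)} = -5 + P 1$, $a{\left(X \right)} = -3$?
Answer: $-5081$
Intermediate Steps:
$I{\left(m,P \right)} = -5 + P$
$t{\left(Y \right)} = -3 + Y$ ($t{\left(Y \right)} = Y - 3 = -3 + Y$)
$t{\left(18 \right)} + I{\left(j{\left(-4,d \right)},-8 \right)} 392 = \left(-3 + 18\right) + \left(-5 - 8\right) 392 = 15 - 5096 = -5081$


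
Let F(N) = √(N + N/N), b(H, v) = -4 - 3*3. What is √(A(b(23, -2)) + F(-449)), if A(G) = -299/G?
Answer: √(23 + 8*I*√7) ≈ 5.2085 + 2.0319*I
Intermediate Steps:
b(H, v) = -13 (b(H, v) = -4 - 9 = -13)
F(N) = √(1 + N) (F(N) = √(N + 1) = √(1 + N))
√(A(b(23, -2)) + F(-449)) = √(-299/(-13) + √(1 - 449)) = √(-299*(-1/13) + √(-448)) = √(23 + 8*I*√7)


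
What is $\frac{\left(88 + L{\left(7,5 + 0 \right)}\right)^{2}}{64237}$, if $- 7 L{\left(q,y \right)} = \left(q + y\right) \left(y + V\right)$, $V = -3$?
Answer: $\frac{350464}{3147613} \approx 0.11134$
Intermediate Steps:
$L{\left(q,y \right)} = - \frac{\left(-3 + y\right) \left(q + y\right)}{7}$ ($L{\left(q,y \right)} = - \frac{\left(q + y\right) \left(y - 3\right)}{7} = - \frac{\left(q + y\right) \left(-3 + y\right)}{7} = - \frac{\left(-3 + y\right) \left(q + y\right)}{7}$)
$\frac{\left(88 + L{\left(7,5 + 0 \right)}\right)^{2}}{64237} = \frac{\left(88 + \left(- \frac{\left(5 + 0\right)^{2}}{7} + \frac{3}{7} \cdot 7 + \frac{3 \left(5 + 0\right)}{7} - 1 \left(5 + 0\right)\right)\right)^{2}}{64237} = \left(88 + \left(- \frac{5^{2}}{7} + 3 + \frac{3}{7} \cdot 5 - 1 \cdot 5\right)\right)^{2} \cdot \frac{1}{64237} = \left(88 + \left(\left(- \frac{1}{7}\right) 25 + 3 + \frac{15}{7} - 5\right)\right)^{2} \cdot \frac{1}{64237} = \left(88 + \left(- \frac{25}{7} + 3 + \frac{15}{7} - 5\right)\right)^{2} \cdot \frac{1}{64237} = \left(88 - \frac{24}{7}\right)^{2} \cdot \frac{1}{64237} = \left(\frac{592}{7}\right)^{2} \cdot \frac{1}{64237} = \frac{350464}{49} \cdot \frac{1}{64237} = \frac{350464}{3147613}$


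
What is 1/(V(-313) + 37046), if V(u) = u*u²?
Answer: -1/30627251 ≈ -3.2651e-8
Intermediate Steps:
V(u) = u³
1/(V(-313) + 37046) = 1/((-313)³ + 37046) = 1/(-30664297 + 37046) = 1/(-30627251) = -1/30627251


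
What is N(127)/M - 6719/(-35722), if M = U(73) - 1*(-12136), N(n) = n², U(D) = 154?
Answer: 164684162/109755845 ≈ 1.5005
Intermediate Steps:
M = 12290 (M = 154 - 1*(-12136) = 154 + 12136 = 12290)
N(127)/M - 6719/(-35722) = 127²/12290 - 6719/(-35722) = 16129*(1/12290) - 6719*(-1/35722) = 16129/12290 + 6719/35722 = 164684162/109755845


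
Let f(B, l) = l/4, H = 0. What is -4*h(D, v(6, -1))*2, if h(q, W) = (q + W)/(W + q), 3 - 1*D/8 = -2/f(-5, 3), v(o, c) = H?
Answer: -8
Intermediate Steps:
v(o, c) = 0
f(B, l) = l/4 (f(B, l) = l*(1/4) = l/4)
D = 136/3 (D = 24 - (-16)/((1/4)*3) = 24 - (-16)/3/4 = 24 - (-16)*4/3 = 24 - 8*(-8/3) = 24 + 64/3 = 136/3 ≈ 45.333)
h(q, W) = 1 (h(q, W) = (W + q)/(W + q) = 1)
-4*h(D, v(6, -1))*2 = -4*1*2 = -4*2 = -8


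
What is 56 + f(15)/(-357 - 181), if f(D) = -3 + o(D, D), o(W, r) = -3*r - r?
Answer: 30191/538 ≈ 56.117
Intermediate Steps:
o(W, r) = -4*r
f(D) = -3 - 4*D
56 + f(15)/(-357 - 181) = 56 + (-3 - 4*15)/(-357 - 181) = 56 + (-3 - 60)/(-538) = 56 - 63*(-1/538) = 56 + 63/538 = 30191/538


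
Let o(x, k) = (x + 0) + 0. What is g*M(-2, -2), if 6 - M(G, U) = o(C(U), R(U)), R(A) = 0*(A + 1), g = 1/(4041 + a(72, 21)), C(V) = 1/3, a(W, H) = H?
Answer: 17/12186 ≈ 0.0013950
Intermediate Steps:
C(V) = 1/3 (C(V) = 1*(1/3) = 1/3)
g = 1/4062 (g = 1/(4041 + 21) = 1/4062 ≈ 0.00024618)
R(A) = 0 (R(A) = 0*(1 + A) = 0)
o(x, k) = x (o(x, k) = x + 0 = x)
M(G, U) = 17/3 (M(G, U) = 6 - 1*1/3 = 6 - 1/3 = 17/3)
g*M(-2, -2) = (1/4062)*(17/3) = 17/12186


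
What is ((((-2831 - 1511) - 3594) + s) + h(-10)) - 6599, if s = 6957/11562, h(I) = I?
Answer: -56054111/3854 ≈ -14544.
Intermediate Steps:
s = 2319/3854 (s = 6957*(1/11562) = 2319/3854 ≈ 0.60171)
((((-2831 - 1511) - 3594) + s) + h(-10)) - 6599 = ((((-2831 - 1511) - 3594) + 2319/3854) - 10) - 6599 = (((-4342 - 3594) + 2319/3854) - 10) - 6599 = ((-7936 + 2319/3854) - 10) - 6599 = (-30583025/3854 - 10) - 6599 = -30621565/3854 - 6599 = -56054111/3854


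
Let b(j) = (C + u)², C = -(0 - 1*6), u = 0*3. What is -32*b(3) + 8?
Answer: -1144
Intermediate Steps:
u = 0
C = 6 (C = -(0 - 6) = -1*(-6) = 6)
b(j) = 36 (b(j) = (6 + 0)² = 6² = 36)
-32*b(3) + 8 = -32*36 + 8 = -1152 + 8 = -1144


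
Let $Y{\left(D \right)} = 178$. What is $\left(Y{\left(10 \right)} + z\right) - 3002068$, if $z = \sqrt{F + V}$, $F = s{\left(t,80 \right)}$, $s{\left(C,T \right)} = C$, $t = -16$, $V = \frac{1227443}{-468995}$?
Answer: $-3001890 + \frac{i \sqrt{4094965590185}}{468995} \approx -3.0019 \cdot 10^{6} + 4.3148 i$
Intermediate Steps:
$V = - \frac{1227443}{468995}$ ($V = 1227443 \left(- \frac{1}{468995}\right) = - \frac{1227443}{468995} \approx -2.6172$)
$F = -16$
$z = \frac{i \sqrt{4094965590185}}{468995}$ ($z = \sqrt{-16 - \frac{1227443}{468995}} = \sqrt{- \frac{8731363}{468995}} = \frac{i \sqrt{4094965590185}}{468995} \approx 4.3148 i$)
$\left(Y{\left(10 \right)} + z\right) - 3002068 = \left(178 + \frac{i \sqrt{4094965590185}}{468995}\right) - 3002068 = -3001890 + \frac{i \sqrt{4094965590185}}{468995}$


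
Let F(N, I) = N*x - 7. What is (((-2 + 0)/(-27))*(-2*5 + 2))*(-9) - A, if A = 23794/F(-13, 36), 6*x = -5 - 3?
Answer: -213650/93 ≈ -2297.3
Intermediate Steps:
x = -4/3 (x = (-5 - 3)/6 = (⅙)*(-8) = -4/3 ≈ -1.3333)
F(N, I) = -7 - 4*N/3 (F(N, I) = N*(-4/3) - 7 = -4*N/3 - 7 = -7 - 4*N/3)
A = 71382/31 (A = 23794/(-7 - 4/3*(-13)) = 23794/(-7 + 52/3) = 23794/(31/3) = 23794*(3/31) = 71382/31 ≈ 2302.6)
(((-2 + 0)/(-27))*(-2*5 + 2))*(-9) - A = (((-2 + 0)/(-27))*(-2*5 + 2))*(-9) - 1*71382/31 = ((-2*(-1/27))*(-10 + 2))*(-9) - 71382/31 = ((2/27)*(-8))*(-9) - 71382/31 = -16/27*(-9) - 71382/31 = 16/3 - 71382/31 = -213650/93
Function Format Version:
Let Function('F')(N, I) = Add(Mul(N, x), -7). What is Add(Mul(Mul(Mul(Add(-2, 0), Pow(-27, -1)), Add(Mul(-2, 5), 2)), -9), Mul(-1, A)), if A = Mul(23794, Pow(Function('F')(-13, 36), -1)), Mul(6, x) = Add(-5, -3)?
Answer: Rational(-213650, 93) ≈ -2297.3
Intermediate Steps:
x = Rational(-4, 3) (x = Mul(Rational(1, 6), Add(-5, -3)) = Mul(Rational(1, 6), -8) = Rational(-4, 3) ≈ -1.3333)
Function('F')(N, I) = Add(-7, Mul(Rational(-4, 3), N)) (Function('F')(N, I) = Add(Mul(N, Rational(-4, 3)), -7) = Add(Mul(Rational(-4, 3), N), -7) = Add(-7, Mul(Rational(-4, 3), N)))
A = Rational(71382, 31) (A = Mul(23794, Pow(Add(-7, Mul(Rational(-4, 3), -13)), -1)) = Mul(23794, Pow(Add(-7, Rational(52, 3)), -1)) = Mul(23794, Pow(Rational(31, 3), -1)) = Mul(23794, Rational(3, 31)) = Rational(71382, 31) ≈ 2302.6)
Add(Mul(Mul(Mul(Add(-2, 0), Pow(-27, -1)), Add(Mul(-2, 5), 2)), -9), Mul(-1, A)) = Add(Mul(Mul(Mul(Add(-2, 0), Pow(-27, -1)), Add(Mul(-2, 5), 2)), -9), Mul(-1, Rational(71382, 31))) = Add(Mul(Mul(Mul(-2, Rational(-1, 27)), Add(-10, 2)), -9), Rational(-71382, 31)) = Add(Mul(Mul(Rational(2, 27), -8), -9), Rational(-71382, 31)) = Add(Mul(Rational(-16, 27), -9), Rational(-71382, 31)) = Add(Rational(16, 3), Rational(-71382, 31)) = Rational(-213650, 93)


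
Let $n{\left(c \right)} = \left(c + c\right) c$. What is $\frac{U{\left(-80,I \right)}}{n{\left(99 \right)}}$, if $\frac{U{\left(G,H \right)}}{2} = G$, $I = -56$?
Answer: $- \frac{80}{9801} \approx -0.0081624$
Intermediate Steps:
$U{\left(G,H \right)} = 2 G$
$n{\left(c \right)} = 2 c^{2}$ ($n{\left(c \right)} = 2 c c = 2 c^{2}$)
$\frac{U{\left(-80,I \right)}}{n{\left(99 \right)}} = \frac{2 \left(-80\right)}{2 \cdot 99^{2}} = - \frac{160}{2 \cdot 9801} = - \frac{160}{19602} = \left(-160\right) \frac{1}{19602} = - \frac{80}{9801}$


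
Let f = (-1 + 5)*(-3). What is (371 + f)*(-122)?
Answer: -43798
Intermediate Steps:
f = -12 (f = 4*(-3) = -12)
(371 + f)*(-122) = (371 - 12)*(-122) = 359*(-122) = -43798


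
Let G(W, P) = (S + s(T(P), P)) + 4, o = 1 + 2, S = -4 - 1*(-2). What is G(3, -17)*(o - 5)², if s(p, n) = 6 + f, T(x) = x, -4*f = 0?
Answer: 32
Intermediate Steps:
f = 0 (f = -¼*0 = 0)
S = -2 (S = -4 + 2 = -2)
o = 3
s(p, n) = 6 (s(p, n) = 6 + 0 = 6)
G(W, P) = 8 (G(W, P) = (-2 + 6) + 4 = 4 + 4 = 8)
G(3, -17)*(o - 5)² = 8*(3 - 5)² = 8*(-2)² = 8*4 = 32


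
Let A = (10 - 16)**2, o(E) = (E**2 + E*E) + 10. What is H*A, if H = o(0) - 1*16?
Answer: -216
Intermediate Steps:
o(E) = 10 + 2*E**2 (o(E) = (E**2 + E**2) + 10 = 2*E**2 + 10 = 10 + 2*E**2)
A = 36 (A = (-6)**2 = 36)
H = -6 (H = (10 + 2*0**2) - 1*16 = (10 + 2*0) - 16 = (10 + 0) - 16 = 10 - 16 = -6)
H*A = -6*36 = -216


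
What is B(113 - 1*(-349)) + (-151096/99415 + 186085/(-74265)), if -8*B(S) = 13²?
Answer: -297100513699/11812887960 ≈ -25.151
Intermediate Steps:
B(S) = -169/8 (B(S) = -⅛*13² = -⅛*169 = -169/8)
B(113 - 1*(-349)) + (-151096/99415 + 186085/(-74265)) = -169/8 + (-151096/99415 + 186085/(-74265)) = -169/8 + (-151096*1/99415 + 186085*(-1/74265)) = -169/8 + (-151096/99415 - 37217/14853) = -169/8 - 5944156943/1476610995 = -297100513699/11812887960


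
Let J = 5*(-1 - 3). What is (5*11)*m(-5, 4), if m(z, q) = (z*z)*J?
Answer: -27500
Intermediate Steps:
J = -20 (J = 5*(-4) = -20)
m(z, q) = -20*z**2 (m(z, q) = (z*z)*(-20) = z**2*(-20) = -20*z**2)
(5*11)*m(-5, 4) = (5*11)*(-20*(-5)**2) = 55*(-20*25) = 55*(-500) = -27500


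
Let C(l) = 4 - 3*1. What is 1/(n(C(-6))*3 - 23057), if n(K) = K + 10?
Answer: -1/23024 ≈ -4.3433e-5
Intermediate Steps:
C(l) = 1 (C(l) = 4 - 3 = 1)
n(K) = 10 + K
1/(n(C(-6))*3 - 23057) = 1/((10 + 1)*3 - 23057) = 1/(11*3 - 23057) = 1/(33 - 23057) = 1/(-23024) = -1/23024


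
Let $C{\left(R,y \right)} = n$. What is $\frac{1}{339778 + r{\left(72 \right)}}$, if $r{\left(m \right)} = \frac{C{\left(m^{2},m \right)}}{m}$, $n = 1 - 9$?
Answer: $\frac{9}{3058001} \approx 2.9431 \cdot 10^{-6}$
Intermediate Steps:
$n = -8$
$C{\left(R,y \right)} = -8$
$r{\left(m \right)} = - \frac{8}{m}$
$\frac{1}{339778 + r{\left(72 \right)}} = \frac{1}{339778 - \frac{8}{72}} = \frac{1}{339778 - \frac{1}{9}} = \frac{1}{\frac{3058001}{9}} = \frac{9}{3058001}$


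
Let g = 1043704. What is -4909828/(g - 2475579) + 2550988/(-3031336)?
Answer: 255241873357/98647596250 ≈ 2.5874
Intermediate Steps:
-4909828/(g - 2475579) + 2550988/(-3031336) = -4909828/(1043704 - 2475579) + 2550988/(-3031336) = -4909828/(-1431875) + 2550988*(-1/3031336) = -4909828*(-1/1431875) - 57977/68894 = 4909828/1431875 - 57977/68894 = 255241873357/98647596250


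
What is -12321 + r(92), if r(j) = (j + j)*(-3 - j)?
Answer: -29801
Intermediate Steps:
r(j) = 2*j*(-3 - j) (r(j) = (2*j)*(-3 - j) = 2*j*(-3 - j))
-12321 + r(92) = -12321 - 2*92*(3 + 92) = -12321 - 2*92*95 = -12321 - 17480 = -29801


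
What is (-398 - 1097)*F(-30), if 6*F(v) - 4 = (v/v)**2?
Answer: -7475/6 ≈ -1245.8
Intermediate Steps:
F(v) = 5/6 (F(v) = 2/3 + (v/v)**2/6 = 2/3 + (1/6)*1**2 = 2/3 + (1/6)*1 = 2/3 + 1/6 = 5/6)
(-398 - 1097)*F(-30) = (-398 - 1097)*(5/6) = -1495*5/6 = -7475/6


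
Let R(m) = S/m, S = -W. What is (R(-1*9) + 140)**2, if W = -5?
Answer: 1575025/81 ≈ 19445.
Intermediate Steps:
S = 5 (S = -1*(-5) = 5)
R(m) = 5/m
(R(-1*9) + 140)**2 = (5/((-1*9)) + 140)**2 = (5/(-9) + 140)**2 = (5*(-1/9) + 140)**2 = (-5/9 + 140)**2 = (1255/9)**2 = 1575025/81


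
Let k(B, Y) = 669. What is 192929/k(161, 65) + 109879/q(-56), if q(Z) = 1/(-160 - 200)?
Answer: -26463065431/669 ≈ -3.9556e+7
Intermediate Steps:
q(Z) = -1/360 (q(Z) = 1/(-360) = -1/360)
192929/k(161, 65) + 109879/q(-56) = 192929/669 + 109879/(-1/360) = 192929*(1/669) + 109879*(-360) = 192929/669 - 39556440 = -26463065431/669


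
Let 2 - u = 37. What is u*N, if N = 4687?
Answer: -164045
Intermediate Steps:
u = -35 (u = 2 - 1*37 = 2 - 37 = -35)
u*N = -35*4687 = -164045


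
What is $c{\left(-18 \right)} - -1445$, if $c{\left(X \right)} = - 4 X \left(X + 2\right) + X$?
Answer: $275$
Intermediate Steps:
$c{\left(X \right)} = X - 4 X \left(2 + X\right)$ ($c{\left(X \right)} = - 4 X \left(2 + X\right) + X = X - 4 X \left(2 + X\right)$)
$c{\left(-18 \right)} - -1445 = \left(-1\right) \left(-18\right) \left(7 + 4 \left(-18\right)\right) - -1445 = \left(-1\right) \left(-18\right) \left(7 - 72\right) + 1445 = \left(-1\right) \left(-18\right) \left(-65\right) + 1445 = -1170 + 1445 = 275$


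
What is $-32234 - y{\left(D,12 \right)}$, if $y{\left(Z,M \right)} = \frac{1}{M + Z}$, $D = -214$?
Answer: $- \frac{6511267}{202} \approx -32234.0$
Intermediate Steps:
$-32234 - y{\left(D,12 \right)} = -32234 - \frac{1}{12 - 214} = -32234 - \frac{1}{-202} = -32234 - - \frac{1}{202} = -32234 + \frac{1}{202} = - \frac{6511267}{202}$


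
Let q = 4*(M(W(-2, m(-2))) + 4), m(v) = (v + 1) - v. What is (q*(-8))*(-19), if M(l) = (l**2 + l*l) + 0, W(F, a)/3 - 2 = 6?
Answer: 702848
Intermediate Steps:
m(v) = 1 (m(v) = (1 + v) - v = 1)
W(F, a) = 24 (W(F, a) = 6 + 3*6 = 6 + 18 = 24)
M(l) = 2*l**2 (M(l) = (l**2 + l**2) + 0 = 2*l**2 + 0 = 2*l**2)
q = 4624 (q = 4*(2*24**2 + 4) = 4*(2*576 + 4) = 4*(1152 + 4) = 4*1156 = 4624)
(q*(-8))*(-19) = (4624*(-8))*(-19) = -36992*(-19) = 702848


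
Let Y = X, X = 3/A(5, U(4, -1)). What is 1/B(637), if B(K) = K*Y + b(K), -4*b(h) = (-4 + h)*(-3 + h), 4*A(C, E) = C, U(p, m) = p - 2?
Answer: -10/988017 ≈ -1.0121e-5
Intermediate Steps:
U(p, m) = -2 + p
A(C, E) = C/4
b(h) = -(-4 + h)*(-3 + h)/4
X = 12/5 (X = 3/(((¼)*5)) = 3/(5/4) = 3*(⅘) = 12/5 ≈ 2.4000)
Y = 12/5 ≈ 2.4000
B(K) = -3 - K²/4 + 83*K/20 (B(K) = K*(12/5) + (-3 - K²/4 + 7*K/4) = 12*K/5 + (-3 - K²/4 + 7*K/4) = -3 - K²/4 + 83*K/20)
1/B(637) = 1/(-3 - ¼*637² + (83/20)*637) = 1/(-3 - ¼*405769 + 52871/20) = 1/(-3 - 405769/4 + 52871/20) = 1/(-988017/10) = -10/988017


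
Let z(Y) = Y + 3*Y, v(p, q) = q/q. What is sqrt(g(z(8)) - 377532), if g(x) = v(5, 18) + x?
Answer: I*sqrt(377499) ≈ 614.41*I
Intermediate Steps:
v(p, q) = 1
z(Y) = 4*Y
g(x) = 1 + x
sqrt(g(z(8)) - 377532) = sqrt((1 + 4*8) - 377532) = sqrt((1 + 32) - 377532) = sqrt(33 - 377532) = sqrt(-377499) = I*sqrt(377499)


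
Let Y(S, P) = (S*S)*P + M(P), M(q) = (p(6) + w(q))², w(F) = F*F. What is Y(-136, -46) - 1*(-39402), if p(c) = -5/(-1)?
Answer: 3687227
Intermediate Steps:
p(c) = 5 (p(c) = -5*(-1) = 5)
w(F) = F²
M(q) = (5 + q²)²
Y(S, P) = (5 + P²)² + P*S² (Y(S, P) = (S*S)*P + (5 + P²)² = S²*P + (5 + P²)² = P*S² + (5 + P²)² = (5 + P²)² + P*S²)
Y(-136, -46) - 1*(-39402) = ((5 + (-46)²)² - 46*(-136)²) - 1*(-39402) = ((5 + 2116)² - 46*18496) + 39402 = (2121² - 850816) + 39402 = (4498641 - 850816) + 39402 = 3647825 + 39402 = 3687227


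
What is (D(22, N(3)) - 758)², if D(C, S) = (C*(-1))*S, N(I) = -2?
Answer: 509796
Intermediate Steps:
D(C, S) = -C*S (D(C, S) = (-C)*S = -C*S)
(D(22, N(3)) - 758)² = (-1*22*(-2) - 758)² = (44 - 758)² = (-714)² = 509796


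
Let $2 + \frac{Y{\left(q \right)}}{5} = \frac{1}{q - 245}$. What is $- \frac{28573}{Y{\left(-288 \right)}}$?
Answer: $\frac{15229409}{5335} \approx 2854.6$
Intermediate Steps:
$Y{\left(q \right)} = -10 + \frac{5}{-245 + q}$ ($Y{\left(q \right)} = -10 + \frac{5}{q - 245} = -10 + \frac{5}{-245 + q}$)
$- \frac{28573}{Y{\left(-288 \right)}} = - \frac{28573}{5 \frac{1}{-245 - 288} \left(491 - -576\right)} = - \frac{28573}{5 \frac{1}{-533} \left(491 + 576\right)} = - \frac{28573}{5 \left(- \frac{1}{533}\right) 1067} = - \frac{28573}{- \frac{5335}{533}} = \left(-28573\right) \left(- \frac{533}{5335}\right) = \frac{15229409}{5335}$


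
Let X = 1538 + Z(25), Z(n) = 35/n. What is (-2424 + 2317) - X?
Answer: -8232/5 ≈ -1646.4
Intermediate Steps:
X = 7697/5 (X = 1538 + 35/25 = 1538 + 35*(1/25) = 1538 + 7/5 = 7697/5 ≈ 1539.4)
(-2424 + 2317) - X = (-2424 + 2317) - 1*7697/5 = -107 - 7697/5 = -8232/5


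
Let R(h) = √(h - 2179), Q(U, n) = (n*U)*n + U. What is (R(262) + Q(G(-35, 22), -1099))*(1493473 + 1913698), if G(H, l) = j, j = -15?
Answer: -61727819222130 + 10221513*I*√213 ≈ -6.1728e+13 + 1.4918e+8*I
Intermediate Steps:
G(H, l) = -15
Q(U, n) = U + U*n² (Q(U, n) = (U*n)*n + U = U*n² + U = U + U*n²)
R(h) = √(-2179 + h)
(R(262) + Q(G(-35, 22), -1099))*(1493473 + 1913698) = (√(-2179 + 262) - 15*(1 + (-1099)²))*(1493473 + 1913698) = (√(-1917) - 15*(1 + 1207801))*3407171 = (3*I*√213 - 15*1207802)*3407171 = (3*I*√213 - 18117030)*3407171 = (-18117030 + 3*I*√213)*3407171 = -61727819222130 + 10221513*I*√213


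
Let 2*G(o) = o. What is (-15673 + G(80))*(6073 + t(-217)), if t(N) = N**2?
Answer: -831081546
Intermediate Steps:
G(o) = o/2
(-15673 + G(80))*(6073 + t(-217)) = (-15673 + (1/2)*80)*(6073 + (-217)**2) = (-15673 + 40)*(6073 + 47089) = -15633*53162 = -831081546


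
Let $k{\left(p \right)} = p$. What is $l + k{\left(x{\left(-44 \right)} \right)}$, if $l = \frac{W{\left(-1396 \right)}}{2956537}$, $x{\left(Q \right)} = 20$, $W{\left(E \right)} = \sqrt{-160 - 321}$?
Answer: $20 + \frac{i \sqrt{481}}{2956537} \approx 20.0 + 7.418 \cdot 10^{-6} i$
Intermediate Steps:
$W{\left(E \right)} = i \sqrt{481}$ ($W{\left(E \right)} = \sqrt{-481} = i \sqrt{481}$)
$l = \frac{i \sqrt{481}}{2956537} \approx 7.418 \cdot 10^{-6} i$
$l + k{\left(x{\left(-44 \right)} \right)} = \frac{i \sqrt{481}}{2956537} + 20 = 20 + \frac{i \sqrt{481}}{2956537}$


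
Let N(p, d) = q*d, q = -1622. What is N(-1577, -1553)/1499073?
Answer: 2518966/1499073 ≈ 1.6803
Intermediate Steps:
N(p, d) = -1622*d
N(-1577, -1553)/1499073 = -1622*(-1553)/1499073 = 2518966*(1/1499073) = 2518966/1499073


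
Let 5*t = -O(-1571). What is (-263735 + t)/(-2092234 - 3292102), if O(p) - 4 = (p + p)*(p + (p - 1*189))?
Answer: 11784681/26921680 ≈ 0.43774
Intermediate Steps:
O(p) = 4 + 2*p*(-189 + 2*p) (O(p) = 4 + (p + p)*(p + (p - 1*189)) = 4 + (2*p)*(p + (p - 189)) = 4 + (2*p)*(p + (-189 + p)) = 4 + (2*p)*(-189 + 2*p) = 4 + 2*p*(-189 + 2*p))
t = -10466006/5 (t = (-(4 - 378*(-1571) + 4*(-1571)²))/5 = (-(4 + 593838 + 4*2468041))/5 = (-(4 + 593838 + 9872164))/5 = (-1*10466006)/5 = (⅕)*(-10466006) = -10466006/5 ≈ -2.0932e+6)
(-263735 + t)/(-2092234 - 3292102) = (-263735 - 10466006/5)/(-2092234 - 3292102) = -11784681/5/(-5384336) = -11784681/5*(-1/5384336) = 11784681/26921680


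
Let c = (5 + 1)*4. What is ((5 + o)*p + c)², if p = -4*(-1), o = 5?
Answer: 4096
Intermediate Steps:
p = 4
c = 24 (c = 6*4 = 24)
((5 + o)*p + c)² = ((5 + 5)*4 + 24)² = (10*4 + 24)² = (40 + 24)² = 64² = 4096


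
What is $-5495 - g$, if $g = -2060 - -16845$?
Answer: $-20280$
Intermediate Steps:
$g = 14785$ ($g = -2060 + 16845 = 14785$)
$-5495 - g = -5495 - 14785 = -20280$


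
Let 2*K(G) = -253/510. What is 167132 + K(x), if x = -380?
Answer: 170474387/1020 ≈ 1.6713e+5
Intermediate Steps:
K(G) = -253/1020 (K(G) = (-253/510)/2 = (-253*1/510)/2 = (1/2)*(-253/510) = -253/1020)
167132 + K(x) = 167132 - 253/1020 = 170474387/1020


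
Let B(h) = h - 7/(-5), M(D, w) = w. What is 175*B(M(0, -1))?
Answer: 70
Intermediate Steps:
B(h) = 7/5 + h (B(h) = h - 7*(-1/5) = h + 7/5 = 7/5 + h)
175*B(M(0, -1)) = 175*(7/5 - 1) = 175*(2/5) = 70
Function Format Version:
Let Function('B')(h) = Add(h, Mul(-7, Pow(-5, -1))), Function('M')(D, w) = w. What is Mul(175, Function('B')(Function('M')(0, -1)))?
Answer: 70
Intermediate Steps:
Function('B')(h) = Add(Rational(7, 5), h) (Function('B')(h) = Add(h, Mul(-7, Rational(-1, 5))) = Add(h, Rational(7, 5)) = Add(Rational(7, 5), h))
Mul(175, Function('B')(Function('M')(0, -1))) = Mul(175, Add(Rational(7, 5), -1)) = Mul(175, Rational(2, 5)) = 70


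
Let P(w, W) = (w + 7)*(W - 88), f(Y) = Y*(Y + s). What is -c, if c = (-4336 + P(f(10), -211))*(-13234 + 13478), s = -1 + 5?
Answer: 11782516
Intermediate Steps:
s = 4
f(Y) = Y*(4 + Y) (f(Y) = Y*(Y + 4) = Y*(4 + Y))
P(w, W) = (-88 + W)*(7 + w) (P(w, W) = (7 + w)*(-88 + W) = (-88 + W)*(7 + w))
c = -11782516 (c = (-4336 + (-616 - 880*(4 + 10) + 7*(-211) - 2110*(4 + 10)))*(-13234 + 13478) = (-4336 + (-616 - 880*14 - 1477 - 2110*14))*244 = (-4336 + (-616 - 88*140 - 1477 - 211*140))*244 = (-4336 + (-616 - 12320 - 1477 - 29540))*244 = (-4336 - 43953)*244 = -48289*244 = -11782516)
-c = -1*(-11782516) = 11782516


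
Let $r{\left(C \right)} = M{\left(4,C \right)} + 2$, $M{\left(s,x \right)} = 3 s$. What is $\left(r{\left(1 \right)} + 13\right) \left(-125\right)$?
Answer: $-3375$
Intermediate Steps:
$r{\left(C \right)} = 14$ ($r{\left(C \right)} = 3 \cdot 4 + 2 = 12 + 2 = 14$)
$\left(r{\left(1 \right)} + 13\right) \left(-125\right) = \left(14 + 13\right) \left(-125\right) = 27 \left(-125\right) = -3375$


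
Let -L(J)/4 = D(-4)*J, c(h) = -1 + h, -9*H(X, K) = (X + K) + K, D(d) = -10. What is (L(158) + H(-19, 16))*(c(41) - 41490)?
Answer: -2357137150/9 ≈ -2.6190e+8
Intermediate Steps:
H(X, K) = -2*K/9 - X/9 (H(X, K) = -((X + K) + K)/9 = -((K + X) + K)/9 = -(X + 2*K)/9 = -2*K/9 - X/9)
L(J) = 40*J (L(J) = -(-40)*J = 40*J)
(L(158) + H(-19, 16))*(c(41) - 41490) = (40*158 + (-2/9*16 - ⅑*(-19)))*((-1 + 41) - 41490) = (6320 + (-32/9 + 19/9))*(40 - 41490) = (6320 - 13/9)*(-41450) = (56867/9)*(-41450) = -2357137150/9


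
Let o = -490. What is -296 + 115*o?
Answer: -56646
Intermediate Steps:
-296 + 115*o = -296 + 115*(-490) = -296 - 56350 = -56646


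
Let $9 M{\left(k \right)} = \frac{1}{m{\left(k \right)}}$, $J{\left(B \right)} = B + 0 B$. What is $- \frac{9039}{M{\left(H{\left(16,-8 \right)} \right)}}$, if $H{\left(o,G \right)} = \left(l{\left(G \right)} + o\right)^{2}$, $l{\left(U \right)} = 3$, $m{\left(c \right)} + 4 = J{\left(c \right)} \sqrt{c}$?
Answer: $-557661105$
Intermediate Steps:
$J{\left(B \right)} = B$ ($J{\left(B \right)} = B + 0 = B$)
$m{\left(c \right)} = -4 + c^{\frac{3}{2}}$ ($m{\left(c \right)} = -4 + c \sqrt{c} = -4 + c^{\frac{3}{2}}$)
$H{\left(o,G \right)} = \left(3 + o\right)^{2}$
$M{\left(k \right)} = \frac{1}{9 \left(-4 + k^{\frac{3}{2}}\right)}$
$- \frac{9039}{M{\left(H{\left(16,-8 \right)} \right)}} = - \frac{9039}{\frac{1}{9} \frac{1}{-4 + \left(\left(3 + 16\right)^{2}\right)^{\frac{3}{2}}}} = - \frac{9039}{\frac{1}{9} \frac{1}{-4 + \left(19^{2}\right)^{\frac{3}{2}}}} = - \frac{9039}{\frac{1}{9} \frac{1}{-4 + 361^{\frac{3}{2}}}} = - \frac{9039}{\frac{1}{9} \frac{1}{-4 + 6859}} = - \frac{9039}{\frac{1}{9} \cdot \frac{1}{6855}} = - 9039 \frac{1}{\frac{1}{61695}} = \left(-9039\right) 61695 = -557661105$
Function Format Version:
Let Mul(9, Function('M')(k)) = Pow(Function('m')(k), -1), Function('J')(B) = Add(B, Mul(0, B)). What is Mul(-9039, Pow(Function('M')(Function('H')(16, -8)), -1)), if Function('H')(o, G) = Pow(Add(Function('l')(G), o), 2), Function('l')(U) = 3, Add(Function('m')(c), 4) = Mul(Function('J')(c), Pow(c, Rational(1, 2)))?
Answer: -557661105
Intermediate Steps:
Function('J')(B) = B (Function('J')(B) = Add(B, 0) = B)
Function('m')(c) = Add(-4, Pow(c, Rational(3, 2))) (Function('m')(c) = Add(-4, Mul(c, Pow(c, Rational(1, 2)))) = Add(-4, Pow(c, Rational(3, 2))))
Function('H')(o, G) = Pow(Add(3, o), 2)
Function('M')(k) = Mul(Rational(1, 9), Pow(Add(-4, Pow(k, Rational(3, 2))), -1))
Mul(-9039, Pow(Function('M')(Function('H')(16, -8)), -1)) = Mul(-9039, Pow(Mul(Rational(1, 9), Pow(Add(-4, Pow(Pow(Add(3, 16), 2), Rational(3, 2))), -1)), -1)) = Mul(-9039, Pow(Mul(Rational(1, 9), Pow(Add(-4, Pow(Pow(19, 2), Rational(3, 2))), -1)), -1)) = Mul(-9039, Pow(Mul(Rational(1, 9), Pow(Add(-4, Pow(361, Rational(3, 2))), -1)), -1)) = Mul(-9039, Pow(Mul(Rational(1, 9), Pow(Add(-4, 6859), -1)), -1)) = Mul(-9039, Pow(Mul(Rational(1, 9), Pow(6855, -1)), -1)) = Mul(-9039, Pow(Mul(Rational(1, 9), Rational(1, 6855)), -1)) = Mul(-9039, Pow(Rational(1, 61695), -1)) = Mul(-9039, 61695) = -557661105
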